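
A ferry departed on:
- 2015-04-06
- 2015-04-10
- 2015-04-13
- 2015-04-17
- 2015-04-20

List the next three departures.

Gaps: 4, 3, 4, 3 days — not constant, but cyclic with period 2.
The events fall on every Monday and Friday.
Next Friday: 2015-04-24.
Next Monday: 2015-04-27.
The following Friday is 2015-05-01.

2015-04-24, 2015-04-27, 2015-05-01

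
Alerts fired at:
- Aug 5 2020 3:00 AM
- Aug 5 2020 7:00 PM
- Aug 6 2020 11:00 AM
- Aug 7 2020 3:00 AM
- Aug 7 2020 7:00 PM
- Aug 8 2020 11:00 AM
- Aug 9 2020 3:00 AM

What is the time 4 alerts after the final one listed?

Aug 11 2020 7:00 PM

Gaps: 16, 16, 16, 16, 16, 16 hours — each event is 16 hours after the previous one.
Aug 9 2020 3:00 AM + 16 h = Aug 9 2020 7:00 PM.
Aug 9 2020 7:00 PM + 16 h = Aug 10 2020 11:00 AM.
Aug 10 2020 11:00 AM + 16 h = Aug 11 2020 3:00 AM.
Aug 11 2020 3:00 AM + 16 h = Aug 11 2020 7:00 PM.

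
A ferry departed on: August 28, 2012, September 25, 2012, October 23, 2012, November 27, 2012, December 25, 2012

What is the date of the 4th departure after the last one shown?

April 23, 2013

All dates are Tuesdays, 28, 28, 35, 28 days apart.
Specifically, the 4th Tuesday of each month.
4th Tuesday of January 2013: January 22, 2013.
February 2013 — 4th Tuesday is February 26, 2013.
March 2013 — 4th Tuesday is March 26, 2013.
4th Tuesday of April 2013: April 23, 2013.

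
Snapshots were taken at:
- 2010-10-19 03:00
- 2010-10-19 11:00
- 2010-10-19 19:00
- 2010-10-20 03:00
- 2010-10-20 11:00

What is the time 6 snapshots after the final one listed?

Spacing: 8, 8, 8, 8 h — constant 8 h.
2010-10-20 11:00 + 8 h = 2010-10-20 19:00.
2010-10-20 19:00 + 8 h = 2010-10-21 03:00.
2010-10-21 03:00 + 8 h = 2010-10-21 11:00.
2010-10-21 11:00 + 8 h = 2010-10-21 19:00.
2010-10-21 19:00 + 8 h = 2010-10-22 03:00.
2010-10-22 03:00 + 8 h = 2010-10-22 11:00.

2010-10-22 11:00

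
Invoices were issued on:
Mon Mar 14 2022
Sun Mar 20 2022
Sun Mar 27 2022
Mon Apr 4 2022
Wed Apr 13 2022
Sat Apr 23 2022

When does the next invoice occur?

Wed May 4 2022

Intervals are 6, 7, 8, 9, 10 days — an arithmetic progression with common difference 1.
Next gap: 11 days. Sat Apr 23 2022 + 11 days = Wed May 4 2022.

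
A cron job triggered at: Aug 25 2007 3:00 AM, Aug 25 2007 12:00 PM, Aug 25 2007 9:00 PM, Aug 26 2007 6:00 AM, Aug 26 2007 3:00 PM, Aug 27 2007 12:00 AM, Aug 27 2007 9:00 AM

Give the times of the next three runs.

The interval is a steady 9 hours (9, 9, 9, 9, 9, 9).
Aug 27 2007 9:00 AM + 9 h = Aug 27 2007 6:00 PM.
Aug 27 2007 6:00 PM + 9 h = Aug 28 2007 3:00 AM.
Aug 28 2007 3:00 AM + 9 h = Aug 28 2007 12:00 PM.

Aug 27 2007 6:00 PM, Aug 28 2007 3:00 AM, Aug 28 2007 12:00 PM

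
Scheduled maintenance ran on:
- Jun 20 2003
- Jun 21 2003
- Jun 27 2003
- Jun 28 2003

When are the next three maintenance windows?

The gap pattern 1, 6, 1 repeats every 2 events.
These are the Fridays and Saturdays of each week.
Next Friday: Jul 4 2003.
Next Saturday: Jul 5 2003.
Next Friday: Jul 11 2003.

Jul 4 2003, Jul 5 2003, Jul 11 2003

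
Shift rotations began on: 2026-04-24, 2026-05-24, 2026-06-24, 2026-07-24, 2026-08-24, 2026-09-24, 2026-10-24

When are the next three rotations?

2026-11-24, 2026-12-24, 2027-01-24

Gaps: 30, 31, 30, 31, 31, 30 days — not constant. Every event is on the 24th of the month.
Pattern: the 24th of each month.
November 2026: 2026-11-24.
Next: December 2026 → 2026-12-24.
Next: January 2027 → 2027-01-24.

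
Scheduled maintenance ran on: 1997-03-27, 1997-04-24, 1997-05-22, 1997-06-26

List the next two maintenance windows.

1997-07-24, 1997-08-28

Gaps: 28, 28, 35 days — a mix of 28 and 35. Every date is a Thursday.
Each is the 4th Thursday of its month.
4th Thursday of July 1997: 1997-07-24.
4th Thursday of August 1997: 1997-08-28.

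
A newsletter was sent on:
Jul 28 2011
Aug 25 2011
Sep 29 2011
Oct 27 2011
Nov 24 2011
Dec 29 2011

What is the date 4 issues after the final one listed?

These are Thursdays with 28, 35, 28, 28, 35-day gaps.
Each is the final Thursday of its month — Sep 29 2011 is past the 28th, so '4th Thursday' doesn't fit.
January 2012 ends with Thursday Jan 26 2012.
February 2012 ends with Thursday Feb 23 2012.
March 2012 ends with Thursday Mar 29 2012.
Last Thursday of April 2012: Apr 26 2012.

Apr 26 2012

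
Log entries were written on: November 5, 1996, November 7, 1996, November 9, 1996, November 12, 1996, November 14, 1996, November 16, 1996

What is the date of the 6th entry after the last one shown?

November 30, 1996

Every event lands on a Tuesday or Thursday or Saturday (gaps cycle 2, 2, 3, 2, 2).
So the schedule is: every Tuesday, Thursday and Saturday.
The following Tuesday is November 19, 1996.
Next Thursday: November 21, 1996.
Next Saturday: November 23, 1996.
Next Tuesday: November 26, 1996.
Next Thursday: November 28, 1996.
The following Saturday is November 30, 1996.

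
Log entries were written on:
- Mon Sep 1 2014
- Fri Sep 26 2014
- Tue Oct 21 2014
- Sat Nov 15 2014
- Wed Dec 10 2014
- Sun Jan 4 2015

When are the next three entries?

Every event comes 25 days after the last (25, 25, 25, 25, 25).
Sun Jan 4 2015 + 25 days = Thu Jan 29 2015.
Thu Jan 29 2015 + 25 days = Mon Feb 23 2015.
Mon Feb 23 2015 + 25 days = Fri Mar 20 2015.

Thu Jan 29 2015, Mon Feb 23 2015, Fri Mar 20 2015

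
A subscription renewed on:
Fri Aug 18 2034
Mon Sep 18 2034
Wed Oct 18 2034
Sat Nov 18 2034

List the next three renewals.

Mon Dec 18 2034, Thu Jan 18 2035, Sun Feb 18 2035

Gaps: 31, 30, 31 days — not constant. Every event is on the 18th of the month.
Pattern: the 18th of each month.
December 2034: Mon Dec 18 2034.
January 2035: Thu Jan 18 2035.
February 2035: Sun Feb 18 2035.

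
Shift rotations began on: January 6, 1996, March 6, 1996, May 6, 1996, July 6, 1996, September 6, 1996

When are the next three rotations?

Gaps: 60, 61, 61, 62 days — not constant. Every event is on the 6th of the month.
Pattern: the 6th of every 2 months.
Next: November 1996 → November 6, 1996.
Next: January 1997 → January 6, 1997.
March 1997: March 6, 1997.

November 6, 1996; January 6, 1997; March 6, 1997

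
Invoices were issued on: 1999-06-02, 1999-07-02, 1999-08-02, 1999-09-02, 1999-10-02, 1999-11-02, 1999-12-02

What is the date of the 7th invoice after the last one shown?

2000-07-02

Gaps: 30, 31, 31, 30, 31, 30 days — not constant. Every event is on the 2nd of the month.
Pattern: the 2nd of each month.
January 2000: 2000-01-02.
February 2000: 2000-02-02.
Next: March 2000 → 2000-03-02.
April 2000: 2000-04-02.
Next: May 2000 → 2000-05-02.
Next: June 2000 → 2000-06-02.
Next: July 2000 → 2000-07-02.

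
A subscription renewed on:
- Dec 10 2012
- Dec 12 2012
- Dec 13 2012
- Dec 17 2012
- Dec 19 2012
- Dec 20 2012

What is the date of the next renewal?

Gaps: 2, 1, 4, 2, 1 days — not constant, but cyclic with period 3.
The events fall on every Monday, Wednesday and Thursday.
The following Monday is Dec 24 2012.

Dec 24 2012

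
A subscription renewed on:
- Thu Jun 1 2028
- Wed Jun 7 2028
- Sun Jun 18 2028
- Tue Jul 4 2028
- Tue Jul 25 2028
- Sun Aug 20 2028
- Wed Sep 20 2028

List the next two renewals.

Intervals are 6, 11, 16, 21, 26, 31 days — an arithmetic progression with common difference 5.
Next gap: 36 days. Wed Sep 20 2028 + 36 days = Thu Oct 26 2028.
Next gap: 41 days. Thu Oct 26 2028 + 41 days = Wed Dec 6 2028.

Thu Oct 26 2028, Wed Dec 6 2028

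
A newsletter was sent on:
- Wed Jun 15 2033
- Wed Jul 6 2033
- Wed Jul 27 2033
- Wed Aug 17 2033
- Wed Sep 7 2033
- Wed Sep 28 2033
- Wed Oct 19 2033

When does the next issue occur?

Wed Nov 9 2033

The spacing is 21, 21, 21, 21, 21, 21 days — always 21 days.
Wed Oct 19 2033 + 21 days = Wed Nov 9 2033.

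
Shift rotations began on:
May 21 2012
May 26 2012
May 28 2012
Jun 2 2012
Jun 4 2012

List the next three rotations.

Gaps: 5, 2, 5, 2 days — not constant, but cyclic with period 2.
The events fall on every Monday and Saturday.
Next Saturday: Jun 9 2012.
Next Monday: Jun 11 2012.
Next Saturday: Jun 16 2012.

Jun 9 2012, Jun 11 2012, Jun 16 2012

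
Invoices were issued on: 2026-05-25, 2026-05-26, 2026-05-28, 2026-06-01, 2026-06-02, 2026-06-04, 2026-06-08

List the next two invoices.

Gaps: 1, 2, 4, 1, 2, 4 days — not constant, but cyclic with period 3.
The events fall on every Monday, Tuesday and Thursday.
Next Tuesday: 2026-06-09.
Next Thursday: 2026-06-11.

2026-06-09, 2026-06-11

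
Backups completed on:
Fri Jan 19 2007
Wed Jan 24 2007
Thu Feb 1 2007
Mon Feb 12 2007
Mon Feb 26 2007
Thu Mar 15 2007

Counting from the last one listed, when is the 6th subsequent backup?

Mon Aug 27 2007

Gaps: 5, 8, 11, 14, 17 days — each gap is 3 larger than the previous one.
Next gap: 20 days. Thu Mar 15 2007 + 20 days = Wed Apr 4 2007.
Next gap: 23 days. Wed Apr 4 2007 + 23 days = Fri Apr 27 2007.
Next gap: 26 days. Fri Apr 27 2007 + 26 days = Wed May 23 2007.
Next gap: 29 days. Wed May 23 2007 + 29 days = Thu Jun 21 2007.
Next gap: 32 days. Thu Jun 21 2007 + 32 days = Mon Jul 23 2007.
Next gap: 35 days. Mon Jul 23 2007 + 35 days = Mon Aug 27 2007.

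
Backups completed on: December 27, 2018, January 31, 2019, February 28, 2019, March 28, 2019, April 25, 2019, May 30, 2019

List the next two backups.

All Thursdays; the gaps (35, 28, 28, 28, 35) vary with month length.
This is the last Thursday of each month.
June 2019 ends with Thursday June 27, 2019.
Last Thursday of July 2019: July 25, 2019.

June 27, 2019; July 25, 2019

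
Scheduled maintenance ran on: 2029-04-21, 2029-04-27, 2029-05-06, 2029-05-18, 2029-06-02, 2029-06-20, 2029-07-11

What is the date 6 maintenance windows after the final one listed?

2030-01-16

The spacing grows by 3 each time: 6, 9, 12, 15, 18, 21 days.
Next gap: 24 days. 2029-07-11 + 24 days = 2029-08-04.
Next gap: 27 days. 2029-08-04 + 27 days = 2029-08-31.
Next gap: 30 days. 2029-08-31 + 30 days = 2029-09-30.
Next gap: 33 days. 2029-09-30 + 33 days = 2029-11-02.
Next gap: 36 days. 2029-11-02 + 36 days = 2029-12-08.
Next gap: 39 days. 2029-12-08 + 39 days = 2030-01-16.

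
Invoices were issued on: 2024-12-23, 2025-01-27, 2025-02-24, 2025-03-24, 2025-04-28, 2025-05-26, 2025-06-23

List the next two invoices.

2025-07-28, 2025-08-25

All dates are Mondays, 35, 28, 28, 35, 28, 28 days apart.
Specifically, the 4th Monday of each month.
4th Monday of July 2025: 2025-07-28.
August 2025 — 4th Monday is 2025-08-25.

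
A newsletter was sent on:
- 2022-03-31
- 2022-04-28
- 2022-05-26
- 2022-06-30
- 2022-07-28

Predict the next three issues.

Every date is a Thursday; gaps 28, 28, 35, 28 days.
Each is the last Thursday of its month (at least one falls on the 29th or later, ruling out '4th Thursday').
Last Thursday of August 2022: 2022-08-25.
Last Thursday of September 2022: 2022-09-29.
October 2022 ends with Thursday 2022-10-27.

2022-08-25, 2022-09-29, 2022-10-27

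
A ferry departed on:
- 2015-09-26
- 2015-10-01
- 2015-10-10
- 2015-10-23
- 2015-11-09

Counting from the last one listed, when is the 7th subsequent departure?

2016-06-27

Gaps: 5, 9, 13, 17 days — each gap is 4 larger than the previous one.
Next gap: 21 days. 2015-11-09 + 21 days = 2015-11-30.
Next gap: 25 days. 2015-11-30 + 25 days = 2015-12-25.
Next gap: 29 days. 2015-12-25 + 29 days = 2016-01-23.
Next gap: 33 days. 2016-01-23 + 33 days = 2016-02-25.
Next gap: 37 days. 2016-02-25 + 37 days = 2016-04-02.
Next gap: 41 days. 2016-04-02 + 41 days = 2016-05-13.
Next gap: 45 days. 2016-05-13 + 45 days = 2016-06-27.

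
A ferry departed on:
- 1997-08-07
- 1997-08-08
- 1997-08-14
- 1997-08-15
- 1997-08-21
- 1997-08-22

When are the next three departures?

Gaps: 1, 6, 1, 6, 1 days — not constant, but cyclic with period 2.
The events fall on every Thursday and Friday.
The following Thursday is 1997-08-28.
Next Friday: 1997-08-29.
Next Thursday: 1997-09-04.

1997-08-28, 1997-08-29, 1997-09-04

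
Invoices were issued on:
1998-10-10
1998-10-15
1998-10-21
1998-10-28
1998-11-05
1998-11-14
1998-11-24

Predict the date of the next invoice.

1998-12-05

The spacing grows by 1 each time: 5, 6, 7, 8, 9, 10 days.
Next gap: 11 days. 1998-11-24 + 11 days = 1998-12-05.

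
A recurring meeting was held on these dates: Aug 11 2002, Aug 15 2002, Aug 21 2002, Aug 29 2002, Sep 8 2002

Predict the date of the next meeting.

Sep 20 2002

The spacing grows by 2 each time: 4, 6, 8, 10 days.
Next gap: 12 days. Sep 8 2002 + 12 days = Sep 20 2002.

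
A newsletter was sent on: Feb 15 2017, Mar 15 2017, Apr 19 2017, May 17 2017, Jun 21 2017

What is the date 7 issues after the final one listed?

All dates are Wednesdays, 28, 35, 28, 35 days apart.
Specifically, the 3rd Wednesday of each month.
3rd Wednesday of July 2017: Jul 19 2017.
3rd Wednesday of August 2017: Aug 16 2017.
September 2017 — 3rd Wednesday is Sep 20 2017.
3rd Wednesday of October 2017: Oct 18 2017.
November 2017 — 3rd Wednesday is Nov 15 2017.
3rd Wednesday of December 2017: Dec 20 2017.
3rd Wednesday of January 2018: Jan 17 2018.

Jan 17 2018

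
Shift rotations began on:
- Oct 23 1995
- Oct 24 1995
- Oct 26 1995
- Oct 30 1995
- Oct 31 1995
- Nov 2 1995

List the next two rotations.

Nov 6 1995, Nov 7 1995

The gap pattern 1, 2, 4, 1, 2 repeats every 3 events.
These are the Mondays, Tuesdays and Thursdays of each week.
The following Monday is Nov 6 1995.
The following Tuesday is Nov 7 1995.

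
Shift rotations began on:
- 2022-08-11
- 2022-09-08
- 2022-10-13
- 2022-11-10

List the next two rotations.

All dates are Thursdays, 28, 35, 28 days apart.
Specifically, the 2nd Thursday of each month.
2nd Thursday of December 2022: 2022-12-08.
January 2023 — 2nd Thursday is 2023-01-12.

2022-12-08, 2023-01-12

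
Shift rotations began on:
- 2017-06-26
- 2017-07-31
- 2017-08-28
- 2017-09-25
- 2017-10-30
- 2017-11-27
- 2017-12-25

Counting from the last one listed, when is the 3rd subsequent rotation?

These are Mondays with 35, 28, 28, 35, 28, 28-day gaps.
Each is the final Monday of its month — 2017-07-31 is past the 28th, so '4th Monday' doesn't fit.
January 2018 ends with Monday 2018-01-29.
February 2018 ends with Monday 2018-02-26.
Last Monday of March 2018: 2018-03-26.

2018-03-26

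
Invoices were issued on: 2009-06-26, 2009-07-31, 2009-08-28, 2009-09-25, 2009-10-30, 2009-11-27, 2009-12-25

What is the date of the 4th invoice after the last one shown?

2010-04-30

All Fridays; the gaps (35, 28, 28, 35, 28, 28) vary with month length.
This is the last Friday of each month.
January 2010 ends with Friday 2010-01-29.
Last Friday of February 2010: 2010-02-26.
March 2010 ends with Friday 2010-03-26.
April 2010 ends with Friday 2010-04-30.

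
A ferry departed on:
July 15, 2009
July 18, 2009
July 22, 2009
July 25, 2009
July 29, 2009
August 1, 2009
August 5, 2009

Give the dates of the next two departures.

Gaps: 3, 4, 3, 4, 3, 4 days — not constant, but cyclic with period 2.
The events fall on every Wednesday and Saturday.
Next Saturday: August 8, 2009.
The following Wednesday is August 12, 2009.

August 8, 2009; August 12, 2009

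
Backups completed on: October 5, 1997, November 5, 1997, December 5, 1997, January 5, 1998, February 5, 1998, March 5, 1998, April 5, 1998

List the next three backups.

May 5, 1998; June 5, 1998; July 5, 1998

The day-of-month is always 5 (31, 30, 31, 31, 28, 31 days between events).
So this recurs on the 5th of each month.
Next: May 1998 → May 5, 1998.
Next: June 1998 → June 5, 1998.
July 1998: July 5, 1998.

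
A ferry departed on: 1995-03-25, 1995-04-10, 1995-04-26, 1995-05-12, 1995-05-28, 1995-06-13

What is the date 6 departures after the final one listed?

The spacing is 16, 16, 16, 16, 16 days — always 16 days.
1995-06-13 + 16 days = 1995-06-29.
1995-06-29 + 16 days = 1995-07-15.
1995-07-15 + 16 days = 1995-07-31.
1995-07-31 + 16 days = 1995-08-16.
1995-08-16 + 16 days = 1995-09-01.
1995-09-01 + 16 days = 1995-09-17.

1995-09-17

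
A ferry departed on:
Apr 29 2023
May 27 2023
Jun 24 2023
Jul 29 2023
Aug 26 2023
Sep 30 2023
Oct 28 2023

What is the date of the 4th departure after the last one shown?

Feb 24 2024

All Saturdays; the gaps (28, 28, 35, 28, 35, 28) vary with month length.
This is the last Saturday of each month.
November 2023 ends with Saturday Nov 25 2023.
Last Saturday of December 2023: Dec 30 2023.
January 2024 ends with Saturday Jan 27 2024.
Last Saturday of February 2024: Feb 24 2024.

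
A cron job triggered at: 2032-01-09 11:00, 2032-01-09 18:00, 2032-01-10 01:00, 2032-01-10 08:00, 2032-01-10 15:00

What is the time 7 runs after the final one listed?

2032-01-12 16:00

Gaps: 7, 7, 7, 7 hours — each event is 7 hours after the previous one.
2032-01-10 15:00 + 7 h = 2032-01-10 22:00.
2032-01-10 22:00 + 7 h = 2032-01-11 05:00.
2032-01-11 05:00 + 7 h = 2032-01-11 12:00.
2032-01-11 12:00 + 7 h = 2032-01-11 19:00.
2032-01-11 19:00 + 7 h = 2032-01-12 02:00.
2032-01-12 02:00 + 7 h = 2032-01-12 09:00.
2032-01-12 09:00 + 7 h = 2032-01-12 16:00.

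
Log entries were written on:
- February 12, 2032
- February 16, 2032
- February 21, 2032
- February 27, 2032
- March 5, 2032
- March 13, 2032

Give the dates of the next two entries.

The spacing grows by 1 each time: 4, 5, 6, 7, 8 days.
Next gap: 9 days. March 13, 2032 + 9 days = March 22, 2032.
Next gap: 10 days. March 22, 2032 + 10 days = April 1, 2032.

March 22, 2032; April 1, 2032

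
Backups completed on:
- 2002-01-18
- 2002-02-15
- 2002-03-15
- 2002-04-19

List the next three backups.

Gaps: 28, 28, 35 days — a mix of 28 and 35. Every date is a Friday.
Each is the 3rd Friday of its month.
3rd Friday of May 2002: 2002-05-17.
3rd Friday of June 2002: 2002-06-21.
3rd Friday of July 2002: 2002-07-19.

2002-05-17, 2002-06-21, 2002-07-19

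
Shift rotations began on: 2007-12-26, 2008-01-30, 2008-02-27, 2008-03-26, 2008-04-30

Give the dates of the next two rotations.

These are Wednesdays with 35, 28, 28, 35-day gaps.
Each is the final Wednesday of its month — 2008-01-30 is past the 28th, so '4th Wednesday' doesn't fit.
Last Wednesday of May 2008: 2008-05-28.
June 2008 ends with Wednesday 2008-06-25.

2008-05-28, 2008-06-25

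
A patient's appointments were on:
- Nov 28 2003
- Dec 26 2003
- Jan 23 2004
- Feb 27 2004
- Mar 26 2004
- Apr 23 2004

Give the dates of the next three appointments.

All dates are Fridays, 28, 28, 35, 28, 28 days apart.
Specifically, the 4th Friday of each month.
4th Friday of May 2004: May 28 2004.
June 2004 — 4th Friday is Jun 25 2004.
4th Friday of July 2004: Jul 23 2004.

May 28 2004, Jun 25 2004, Jul 23 2004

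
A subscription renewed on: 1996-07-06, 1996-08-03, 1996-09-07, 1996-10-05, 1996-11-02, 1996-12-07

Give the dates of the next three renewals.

Gaps: 28, 35, 28, 28, 35 days — a mix of 28 and 35. Every date is a Saturday.
Each is the 1st Saturday of its month.
January 1997 — 1st Saturday is 1997-01-04.
1st Saturday of February 1997: 1997-02-01.
March 1997 — 1st Saturday is 1997-03-01.

1997-01-04, 1997-02-01, 1997-03-01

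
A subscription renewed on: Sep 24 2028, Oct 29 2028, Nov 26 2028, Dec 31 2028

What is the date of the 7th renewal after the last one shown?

Jul 29 2029

Every date is a Sunday; gaps 35, 28, 35 days.
Each is the last Sunday of its month (at least one falls on the 29th or later, ruling out '4th Sunday').
Last Sunday of January 2029: Jan 28 2029.
Last Sunday of February 2029: Feb 25 2029.
Last Sunday of March 2029: Mar 25 2029.
Last Sunday of April 2029: Apr 29 2029.
Last Sunday of May 2029: May 27 2029.
June 2029 ends with Sunday Jun 24 2029.
July 2029 ends with Sunday Jul 29 2029.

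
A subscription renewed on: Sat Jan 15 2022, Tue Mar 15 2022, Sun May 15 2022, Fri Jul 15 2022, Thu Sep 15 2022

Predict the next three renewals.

Tue Nov 15 2022, Sun Jan 15 2023, Wed Mar 15 2023

Gaps: 59, 61, 61, 62 days — not constant. Every event is on the 15th of the month.
Pattern: the 15th of every 2 months.
November 2022: Tue Nov 15 2022.
January 2023: Sun Jan 15 2023.
March 2023: Wed Mar 15 2023.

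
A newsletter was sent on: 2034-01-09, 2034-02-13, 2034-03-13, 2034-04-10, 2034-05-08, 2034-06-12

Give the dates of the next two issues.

Gaps: 35, 28, 28, 28, 35 days — a mix of 28 and 35. Every date is a Monday.
Each is the 2nd Monday of its month.
July 2034 — 2nd Monday is 2034-07-10.
August 2034 — 2nd Monday is 2034-08-14.

2034-07-10, 2034-08-14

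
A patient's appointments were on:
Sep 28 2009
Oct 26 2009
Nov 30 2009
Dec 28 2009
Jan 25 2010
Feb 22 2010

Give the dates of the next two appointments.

Mar 29 2010, Apr 26 2010

These are Mondays with 28, 35, 28, 28, 28-day gaps.
Each is the final Monday of its month — Nov 30 2009 is past the 28th, so '4th Monday' doesn't fit.
March 2010 ends with Monday Mar 29 2010.
Last Monday of April 2010: Apr 26 2010.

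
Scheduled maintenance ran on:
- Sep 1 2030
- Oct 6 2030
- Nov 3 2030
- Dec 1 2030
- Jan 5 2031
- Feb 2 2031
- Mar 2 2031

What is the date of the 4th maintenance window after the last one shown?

Jul 6 2031

These are Sundays at 28- or 35-day spacing (35, 28, 28, 35, 28, 28).
The pattern: 1st Sunday of the month.
1st Sunday of April 2031: Apr 6 2031.
1st Sunday of May 2031: May 4 2031.
June 2031 — 1st Sunday is Jun 1 2031.
July 2031 — 1st Sunday is Jul 6 2031.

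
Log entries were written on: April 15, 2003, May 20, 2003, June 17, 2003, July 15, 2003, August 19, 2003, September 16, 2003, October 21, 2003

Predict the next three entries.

These are Tuesdays at 28- or 35-day spacing (35, 28, 28, 35, 28, 35).
The pattern: 3rd Tuesday of the month.
3rd Tuesday of November 2003: November 18, 2003.
December 2003 — 3rd Tuesday is December 16, 2003.
January 2004 — 3rd Tuesday is January 20, 2004.

November 18, 2003; December 16, 2003; January 20, 2004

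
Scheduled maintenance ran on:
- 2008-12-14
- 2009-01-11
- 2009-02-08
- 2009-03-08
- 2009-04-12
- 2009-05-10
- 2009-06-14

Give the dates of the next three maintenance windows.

2009-07-12, 2009-08-09, 2009-09-13

All dates are Sundays, 28, 28, 28, 35, 28, 35 days apart.
Specifically, the 2nd Sunday of each month.
2nd Sunday of July 2009: 2009-07-12.
August 2009 — 2nd Sunday is 2009-08-09.
2nd Sunday of September 2009: 2009-09-13.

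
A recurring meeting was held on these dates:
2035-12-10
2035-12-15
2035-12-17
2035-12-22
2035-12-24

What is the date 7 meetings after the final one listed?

Every event lands on a Monday or Saturday (gaps cycle 5, 2, 5, 2).
So the schedule is: every Monday and Saturday.
The following Saturday is 2035-12-29.
The following Monday is 2035-12-31.
The following Saturday is 2036-01-05.
The following Monday is 2036-01-07.
The following Saturday is 2036-01-12.
Next Monday: 2036-01-14.
The following Saturday is 2036-01-19.

2036-01-19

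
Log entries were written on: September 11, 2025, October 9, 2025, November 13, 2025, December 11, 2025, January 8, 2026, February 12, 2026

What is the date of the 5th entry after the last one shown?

July 9, 2026

These are Thursdays at 28- or 35-day spacing (28, 35, 28, 28, 35).
The pattern: 2nd Thursday of the month.
March 2026 — 2nd Thursday is March 12, 2026.
2nd Thursday of April 2026: April 9, 2026.
May 2026 — 2nd Thursday is May 14, 2026.
June 2026 — 2nd Thursday is June 11, 2026.
July 2026 — 2nd Thursday is July 9, 2026.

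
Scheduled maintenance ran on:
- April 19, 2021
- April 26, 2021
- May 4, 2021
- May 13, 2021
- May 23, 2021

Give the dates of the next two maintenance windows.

June 3, 2021; June 15, 2021

Intervals are 7, 8, 9, 10 days — an arithmetic progression with common difference 1.
Next gap: 11 days. May 23, 2021 + 11 days = June 3, 2021.
Next gap: 12 days. June 3, 2021 + 12 days = June 15, 2021.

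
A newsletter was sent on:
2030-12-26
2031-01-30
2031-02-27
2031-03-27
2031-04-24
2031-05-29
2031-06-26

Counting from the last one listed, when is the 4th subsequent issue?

2031-10-30

These are Thursdays with 35, 28, 28, 28, 35, 28-day gaps.
Each is the final Thursday of its month — 2031-01-30 is past the 28th, so '4th Thursday' doesn't fit.
July 2031 ends with Thursday 2031-07-31.
Last Thursday of August 2031: 2031-08-28.
Last Thursday of September 2031: 2031-09-25.
Last Thursday of October 2031: 2031-10-30.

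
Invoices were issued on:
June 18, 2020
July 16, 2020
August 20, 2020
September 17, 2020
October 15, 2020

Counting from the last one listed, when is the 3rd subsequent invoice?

These are Thursdays at 28- or 35-day spacing (28, 35, 28, 28).
The pattern: 3rd Thursday of the month.
3rd Thursday of November 2020: November 19, 2020.
December 2020 — 3rd Thursday is December 17, 2020.
January 2021 — 3rd Thursday is January 21, 2021.

January 21, 2021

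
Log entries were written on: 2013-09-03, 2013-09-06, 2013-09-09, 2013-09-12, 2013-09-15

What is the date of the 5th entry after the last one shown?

Gaps between consecutive events: 3, 3, 3, 3 days — a constant 3-day interval.
2013-09-15 + 3 days = 2013-09-18.
2013-09-18 + 3 days = 2013-09-21.
2013-09-21 + 3 days = 2013-09-24.
2013-09-24 + 3 days = 2013-09-27.
2013-09-27 + 3 days = 2013-09-30.

2013-09-30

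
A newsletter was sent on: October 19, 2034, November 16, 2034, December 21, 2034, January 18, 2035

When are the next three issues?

All dates are Thursdays, 28, 35, 28 days apart.
Specifically, the 3rd Thursday of each month.
3rd Thursday of February 2035: February 15, 2035.
3rd Thursday of March 2035: March 15, 2035.
3rd Thursday of April 2035: April 19, 2035.

February 15, 2035; March 15, 2035; April 19, 2035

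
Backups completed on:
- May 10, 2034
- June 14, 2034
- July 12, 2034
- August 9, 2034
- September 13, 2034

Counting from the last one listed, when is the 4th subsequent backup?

All dates are Wednesdays, 35, 28, 28, 35 days apart.
Specifically, the 2nd Wednesday of each month.
2nd Wednesday of October 2034: October 11, 2034.
November 2034 — 2nd Wednesday is November 8, 2034.
December 2034 — 2nd Wednesday is December 13, 2034.
2nd Wednesday of January 2035: January 10, 2035.

January 10, 2035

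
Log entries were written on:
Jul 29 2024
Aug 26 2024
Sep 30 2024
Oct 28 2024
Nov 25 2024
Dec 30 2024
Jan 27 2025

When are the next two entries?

All Mondays; the gaps (28, 35, 28, 28, 35, 28) vary with month length.
This is the last Monday of each month.
February 2025 ends with Monday Feb 24 2025.
Last Monday of March 2025: Mar 31 2025.

Feb 24 2025, Mar 31 2025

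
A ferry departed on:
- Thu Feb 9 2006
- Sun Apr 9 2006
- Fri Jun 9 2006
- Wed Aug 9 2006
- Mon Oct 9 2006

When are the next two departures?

Sat Dec 9 2006, Fri Feb 9 2007

Each date is the 9th; the gaps (59, 61, 61, 61) track the month lengths.
The rule is the 9th of every 2 months.
December 2006: Sat Dec 9 2006.
February 2007: Fri Feb 9 2007.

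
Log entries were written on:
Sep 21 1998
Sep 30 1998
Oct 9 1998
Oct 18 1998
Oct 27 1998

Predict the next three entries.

The spacing is 9, 9, 9, 9 days — always 9 days.
Oct 27 1998 + 9 days = Nov 5 1998.
Nov 5 1998 + 9 days = Nov 14 1998.
Nov 14 1998 + 9 days = Nov 23 1998.

Nov 5 1998, Nov 14 1998, Nov 23 1998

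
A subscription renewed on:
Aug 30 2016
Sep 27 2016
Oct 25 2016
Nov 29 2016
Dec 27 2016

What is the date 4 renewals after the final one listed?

Apr 25 2017

All Tuesdays; the gaps (28, 28, 35, 28) vary with month length.
This is the last Tuesday of each month.
Last Tuesday of January 2017: Jan 31 2017.
February 2017 ends with Tuesday Feb 28 2017.
March 2017 ends with Tuesday Mar 28 2017.
Last Tuesday of April 2017: Apr 25 2017.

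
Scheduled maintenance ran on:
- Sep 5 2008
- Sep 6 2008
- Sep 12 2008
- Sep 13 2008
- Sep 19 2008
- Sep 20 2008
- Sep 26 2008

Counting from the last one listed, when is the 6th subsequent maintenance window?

The gap pattern 1, 6, 1, 6, 1, 6 repeats every 2 events.
These are the Fridays and Saturdays of each week.
Next Saturday: Sep 27 2008.
The following Friday is Oct 3 2008.
The following Saturday is Oct 4 2008.
Next Friday: Oct 10 2008.
Next Saturday: Oct 11 2008.
The following Friday is Oct 17 2008.

Oct 17 2008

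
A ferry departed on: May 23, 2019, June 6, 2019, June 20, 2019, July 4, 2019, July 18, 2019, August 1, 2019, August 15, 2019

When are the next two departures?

Every event comes 14 days after the last (14, 14, 14, 14, 14, 14).
August 15, 2019 + 14 days = August 29, 2019.
August 29, 2019 + 14 days = September 12, 2019.

August 29, 2019; September 12, 2019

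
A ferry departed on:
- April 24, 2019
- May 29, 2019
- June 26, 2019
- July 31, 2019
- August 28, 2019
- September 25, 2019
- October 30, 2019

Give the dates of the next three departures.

November 27, 2019; December 25, 2019; January 29, 2020

These are Wednesdays with 35, 28, 35, 28, 28, 35-day gaps.
Each is the final Wednesday of its month — May 29, 2019 is past the 28th, so '4th Wednesday' doesn't fit.
November 2019 ends with Wednesday November 27, 2019.
December 2019 ends with Wednesday December 25, 2019.
Last Wednesday of January 2020: January 29, 2020.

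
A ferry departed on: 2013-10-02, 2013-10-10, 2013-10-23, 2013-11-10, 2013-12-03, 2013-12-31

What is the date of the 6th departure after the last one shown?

Gaps: 8, 13, 18, 23, 28 days — each gap is 5 larger than the previous one.
Next gap: 33 days. 2013-12-31 + 33 days = 2014-02-02.
Next gap: 38 days. 2014-02-02 + 38 days = 2014-03-12.
Next gap: 43 days. 2014-03-12 + 43 days = 2014-04-24.
Next gap: 48 days. 2014-04-24 + 48 days = 2014-06-11.
Next gap: 53 days. 2014-06-11 + 53 days = 2014-08-03.
Next gap: 58 days. 2014-08-03 + 58 days = 2014-09-30.

2014-09-30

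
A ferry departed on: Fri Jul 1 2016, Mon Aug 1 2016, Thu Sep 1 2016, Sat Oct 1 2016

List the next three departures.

Tue Nov 1 2016, Thu Dec 1 2016, Sun Jan 1 2017

The day-of-month is always 1 (31, 31, 30 days between events).
So this recurs on the 1st of each month.
November 2016: Tue Nov 1 2016.
December 2016: Thu Dec 1 2016.
Next: January 2017 → Sun Jan 1 2017.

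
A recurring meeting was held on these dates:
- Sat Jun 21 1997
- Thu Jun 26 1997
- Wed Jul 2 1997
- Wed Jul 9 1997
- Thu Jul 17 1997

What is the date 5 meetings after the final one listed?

Wed Sep 10 1997

Intervals are 5, 6, 7, 8 days — an arithmetic progression with common difference 1.
Next gap: 9 days. Thu Jul 17 1997 + 9 days = Sat Jul 26 1997.
Next gap: 10 days. Sat Jul 26 1997 + 10 days = Tue Aug 5 1997.
Next gap: 11 days. Tue Aug 5 1997 + 11 days = Sat Aug 16 1997.
Next gap: 12 days. Sat Aug 16 1997 + 12 days = Thu Aug 28 1997.
Next gap: 13 days. Thu Aug 28 1997 + 13 days = Wed Sep 10 1997.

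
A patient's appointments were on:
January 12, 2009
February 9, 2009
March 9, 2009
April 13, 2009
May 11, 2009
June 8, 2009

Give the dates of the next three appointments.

Gaps: 28, 28, 35, 28, 28 days — a mix of 28 and 35. Every date is a Monday.
Each is the 2nd Monday of its month.
2nd Monday of July 2009: July 13, 2009.
2nd Monday of August 2009: August 10, 2009.
September 2009 — 2nd Monday is September 14, 2009.

July 13, 2009; August 10, 2009; September 14, 2009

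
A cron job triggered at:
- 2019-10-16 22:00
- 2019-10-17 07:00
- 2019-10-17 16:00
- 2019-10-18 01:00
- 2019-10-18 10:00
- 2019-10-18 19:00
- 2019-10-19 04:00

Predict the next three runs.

Gaps: 9, 9, 9, 9, 9, 9 hours — each event is 9 hours after the previous one.
2019-10-19 04:00 + 9 h = 2019-10-19 13:00.
2019-10-19 13:00 + 9 h = 2019-10-19 22:00.
2019-10-19 22:00 + 9 h = 2019-10-20 07:00.

2019-10-19 13:00, 2019-10-19 22:00, 2019-10-20 07:00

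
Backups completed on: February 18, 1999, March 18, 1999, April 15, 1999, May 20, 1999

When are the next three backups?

All dates are Thursdays, 28, 28, 35 days apart.
Specifically, the 3rd Thursday of each month.
June 1999 — 3rd Thursday is June 17, 1999.
July 1999 — 3rd Thursday is July 15, 1999.
August 1999 — 3rd Thursday is August 19, 1999.

June 17, 1999; July 15, 1999; August 19, 1999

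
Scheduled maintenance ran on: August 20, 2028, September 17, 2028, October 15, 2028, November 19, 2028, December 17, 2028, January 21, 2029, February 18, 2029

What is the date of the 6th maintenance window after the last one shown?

Gaps: 28, 28, 35, 28, 35, 28 days — a mix of 28 and 35. Every date is a Sunday.
Each is the 3rd Sunday of its month.
March 2029 — 3rd Sunday is March 18, 2029.
3rd Sunday of April 2029: April 15, 2029.
May 2029 — 3rd Sunday is May 20, 2029.
3rd Sunday of June 2029: June 17, 2029.
3rd Sunday of July 2029: July 15, 2029.
August 2029 — 3rd Sunday is August 19, 2029.

August 19, 2029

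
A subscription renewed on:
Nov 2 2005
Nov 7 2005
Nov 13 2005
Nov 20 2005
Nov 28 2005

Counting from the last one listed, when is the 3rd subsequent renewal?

Intervals are 5, 6, 7, 8 days — an arithmetic progression with common difference 1.
Next gap: 9 days. Nov 28 2005 + 9 days = Dec 7 2005.
Next gap: 10 days. Dec 7 2005 + 10 days = Dec 17 2005.
Next gap: 11 days. Dec 17 2005 + 11 days = Dec 28 2005.

Dec 28 2005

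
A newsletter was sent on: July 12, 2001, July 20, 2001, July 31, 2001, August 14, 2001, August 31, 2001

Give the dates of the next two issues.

September 20, 2001; October 13, 2001

Gaps: 8, 11, 14, 17 days — each gap is 3 larger than the previous one.
Next gap: 20 days. August 31, 2001 + 20 days = September 20, 2001.
Next gap: 23 days. September 20, 2001 + 23 days = October 13, 2001.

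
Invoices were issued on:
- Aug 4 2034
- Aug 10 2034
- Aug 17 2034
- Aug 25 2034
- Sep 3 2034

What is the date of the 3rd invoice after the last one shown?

Oct 6 2034

The spacing grows by 1 each time: 6, 7, 8, 9 days.
Next gap: 10 days. Sep 3 2034 + 10 days = Sep 13 2034.
Next gap: 11 days. Sep 13 2034 + 11 days = Sep 24 2034.
Next gap: 12 days. Sep 24 2034 + 12 days = Oct 6 2034.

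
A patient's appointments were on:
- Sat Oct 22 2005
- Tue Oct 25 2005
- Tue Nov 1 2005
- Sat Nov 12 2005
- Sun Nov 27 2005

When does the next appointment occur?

Fri Dec 16 2005

The spacing grows by 4 each time: 3, 7, 11, 15 days.
Next gap: 19 days. Sun Nov 27 2005 + 19 days = Fri Dec 16 2005.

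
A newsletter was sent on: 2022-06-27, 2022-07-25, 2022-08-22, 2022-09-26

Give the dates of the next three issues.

2022-10-24, 2022-11-28, 2022-12-26

Gaps: 28, 28, 35 days — a mix of 28 and 35. Every date is a Monday.
Each is the 4th Monday of its month.
October 2022 — 4th Monday is 2022-10-24.
November 2022 — 4th Monday is 2022-11-28.
December 2022 — 4th Monday is 2022-12-26.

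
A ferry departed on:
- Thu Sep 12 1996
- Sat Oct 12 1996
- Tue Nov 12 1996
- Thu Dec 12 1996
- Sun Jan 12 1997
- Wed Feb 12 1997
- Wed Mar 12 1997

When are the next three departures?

Sat Apr 12 1997, Mon May 12 1997, Thu Jun 12 1997

Each date is the 12th; the gaps (30, 31, 30, 31, 31, 28) track the month lengths.
The rule is the 12th of each month.
April 1997: Sat Apr 12 1997.
Next: May 1997 → Mon May 12 1997.
June 1997: Thu Jun 12 1997.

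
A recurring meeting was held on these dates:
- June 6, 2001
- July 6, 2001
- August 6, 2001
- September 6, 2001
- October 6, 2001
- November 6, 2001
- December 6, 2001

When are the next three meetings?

The day-of-month is always 6 (30, 31, 31, 30, 31, 30 days between events).
So this recurs on the 6th of each month.
January 2002: January 6, 2002.
Next: February 2002 → February 6, 2002.
March 2002: March 6, 2002.

January 6, 2002; February 6, 2002; March 6, 2002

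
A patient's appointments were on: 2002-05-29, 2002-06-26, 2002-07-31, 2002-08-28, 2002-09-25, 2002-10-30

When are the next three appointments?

These are Wednesdays with 28, 35, 28, 28, 35-day gaps.
Each is the final Wednesday of its month — 2002-05-29 is past the 28th, so '4th Wednesday' doesn't fit.
Last Wednesday of November 2002: 2002-11-27.
December 2002 ends with Wednesday 2002-12-25.
Last Wednesday of January 2003: 2003-01-29.

2002-11-27, 2002-12-25, 2003-01-29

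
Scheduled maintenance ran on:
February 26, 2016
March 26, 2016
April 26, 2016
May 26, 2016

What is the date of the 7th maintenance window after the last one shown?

Gaps: 29, 31, 30 days — not constant. Every event is on the 26th of the month.
Pattern: the 26th of each month.
June 2016: June 26, 2016.
July 2016: July 26, 2016.
Next: August 2016 → August 26, 2016.
Next: September 2016 → September 26, 2016.
October 2016: October 26, 2016.
November 2016: November 26, 2016.
Next: December 2016 → December 26, 2016.

December 26, 2016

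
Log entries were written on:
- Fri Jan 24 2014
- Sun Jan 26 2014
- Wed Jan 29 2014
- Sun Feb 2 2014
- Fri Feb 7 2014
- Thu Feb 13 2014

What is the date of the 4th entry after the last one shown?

Wed Mar 19 2014

Intervals are 2, 3, 4, 5, 6 days — an arithmetic progression with common difference 1.
Next gap: 7 days. Thu Feb 13 2014 + 7 days = Thu Feb 20 2014.
Next gap: 8 days. Thu Feb 20 2014 + 8 days = Fri Feb 28 2014.
Next gap: 9 days. Fri Feb 28 2014 + 9 days = Sun Mar 9 2014.
Next gap: 10 days. Sun Mar 9 2014 + 10 days = Wed Mar 19 2014.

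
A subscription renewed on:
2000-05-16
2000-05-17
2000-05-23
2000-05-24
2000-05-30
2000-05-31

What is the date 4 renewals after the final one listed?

2000-06-14

Gaps: 1, 6, 1, 6, 1 days — not constant, but cyclic with period 2.
The events fall on every Tuesday and Wednesday.
Next Tuesday: 2000-06-06.
The following Wednesday is 2000-06-07.
The following Tuesday is 2000-06-13.
Next Wednesday: 2000-06-14.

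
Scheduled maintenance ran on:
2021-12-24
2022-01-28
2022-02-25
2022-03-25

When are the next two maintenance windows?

2022-04-22, 2022-05-27

Gaps: 35, 28, 28 days — a mix of 28 and 35. Every date is a Friday.
Each is the 4th Friday of its month.
4th Friday of April 2022: 2022-04-22.
4th Friday of May 2022: 2022-05-27.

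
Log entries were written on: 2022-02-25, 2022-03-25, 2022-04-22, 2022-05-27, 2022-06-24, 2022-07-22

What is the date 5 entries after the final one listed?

2022-12-23

All dates are Fridays, 28, 28, 35, 28, 28 days apart.
Specifically, the 4th Friday of each month.
August 2022 — 4th Friday is 2022-08-26.
September 2022 — 4th Friday is 2022-09-23.
4th Friday of October 2022: 2022-10-28.
November 2022 — 4th Friday is 2022-11-25.
December 2022 — 4th Friday is 2022-12-23.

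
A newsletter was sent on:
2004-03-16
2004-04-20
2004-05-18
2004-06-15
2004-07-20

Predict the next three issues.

These are Tuesdays at 28- or 35-day spacing (35, 28, 28, 35).
The pattern: 3rd Tuesday of the month.
3rd Tuesday of August 2004: 2004-08-17.
3rd Tuesday of September 2004: 2004-09-21.
October 2004 — 3rd Tuesday is 2004-10-19.

2004-08-17, 2004-09-21, 2004-10-19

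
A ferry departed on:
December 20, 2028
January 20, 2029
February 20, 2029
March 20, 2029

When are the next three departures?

The day-of-month is always 20 (31, 31, 28 days between events).
So this recurs on the 20th of each month.
April 2029: April 20, 2029.
Next: May 2029 → May 20, 2029.
June 2029: June 20, 2029.

April 20, 2029; May 20, 2029; June 20, 2029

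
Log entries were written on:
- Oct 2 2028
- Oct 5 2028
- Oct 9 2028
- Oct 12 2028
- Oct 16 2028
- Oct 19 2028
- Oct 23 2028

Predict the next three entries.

Oct 26 2028, Oct 30 2028, Nov 2 2028

The gap pattern 3, 4, 3, 4, 3, 4 repeats every 2 events.
These are the Mondays and Thursdays of each week.
The following Thursday is Oct 26 2028.
The following Monday is Oct 30 2028.
Next Thursday: Nov 2 2028.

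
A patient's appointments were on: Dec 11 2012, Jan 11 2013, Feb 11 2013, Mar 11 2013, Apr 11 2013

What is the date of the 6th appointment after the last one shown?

The day-of-month is always 11 (31, 31, 28, 31 days between events).
So this recurs on the 11th of each month.
Next: May 2013 → May 11 2013.
June 2013: Jun 11 2013.
Next: July 2013 → Jul 11 2013.
August 2013: Aug 11 2013.
September 2013: Sep 11 2013.
October 2013: Oct 11 2013.

Oct 11 2013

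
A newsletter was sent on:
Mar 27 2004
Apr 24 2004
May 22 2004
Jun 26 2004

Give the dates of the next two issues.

Jul 24 2004, Aug 28 2004

Gaps: 28, 28, 35 days — a mix of 28 and 35. Every date is a Saturday.
Each is the 4th Saturday of its month.
July 2004 — 4th Saturday is Jul 24 2004.
August 2004 — 4th Saturday is Aug 28 2004.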